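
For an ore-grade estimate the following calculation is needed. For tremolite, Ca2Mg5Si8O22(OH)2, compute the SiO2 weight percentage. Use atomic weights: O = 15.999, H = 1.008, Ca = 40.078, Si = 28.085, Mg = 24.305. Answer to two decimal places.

Molar mass of Ca2Mg5Si8O22(OH)2 = 2*40.078 + 5*24.305 + 8*28.085 + 24*15.999 + 2*1.008 = 812.353 g/mol.
Each formula unit contains 8 Si, equivalent to 8/1 = 8.0000 mol SiO2.
M(SiO2) = 1×28.085 + 2×15.999 = 60.083 g/mol.
Mass of SiO2 per formula unit = 8.0000 × 60.083 = 480.664 g.
SiO2 wt% = 480.664 / 812.353 × 100 = 59.17%.

59.17 wt%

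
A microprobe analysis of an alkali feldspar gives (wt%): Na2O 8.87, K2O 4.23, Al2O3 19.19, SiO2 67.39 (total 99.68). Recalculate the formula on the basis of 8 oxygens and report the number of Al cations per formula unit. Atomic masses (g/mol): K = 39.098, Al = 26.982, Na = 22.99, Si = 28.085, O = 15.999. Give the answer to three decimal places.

Na2O (M=61.979): mol = 0.14311; Na = 0.28622, O = 0.14311.
K2O (M=94.195): mol = 0.04491; K = 0.08982, O = 0.04491.
Al2O3 (M=101.961): mol = 0.18821; Al = 0.37642, O = 0.56463.
SiO2 (M=60.083): mol = 1.12162; Si = 1.12162, O = 2.24324.
ΣO = 2.99589; factor = 8/ΣO = 2.67033.
Al apfu = 0.37642 × 2.67033 = 1.005.

1.005 Al apfu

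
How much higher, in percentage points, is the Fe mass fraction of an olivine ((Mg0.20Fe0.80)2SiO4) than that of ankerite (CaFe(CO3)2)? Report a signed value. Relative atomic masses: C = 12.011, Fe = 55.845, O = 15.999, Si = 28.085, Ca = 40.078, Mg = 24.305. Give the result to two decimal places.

First mineral: 89.352 g Fe in 191.155 g formula = 46.74 wt% Fe.
Second mineral: 55.845 g Fe in 215.939 g formula = 25.86 wt% Fe.
46.74% − 25.86% gives a difference of 20.88 percentage points.

20.88 percentage points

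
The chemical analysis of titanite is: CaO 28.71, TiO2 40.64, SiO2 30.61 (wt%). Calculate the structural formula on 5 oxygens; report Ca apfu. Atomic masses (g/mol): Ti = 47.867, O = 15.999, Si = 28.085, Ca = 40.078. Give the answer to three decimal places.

28.71 wt% CaO ÷ 56.077 g/mol = 0.51197 mol, giving 0.51197 Ca and 0.51197 O.
40.64 wt% TiO2 ÷ 79.865 g/mol = 0.50886 mol, giving 0.50886 Ti and 1.01772 O.
30.61 wt% SiO2 ÷ 60.083 g/mol = 0.50946 mol, giving 0.50946 Si and 1.01892 O.
Oxygen sums to 2.54861; scaling by 5/2.54861 = 1.96185 puts the formula on 5 O.
Ca: 0.51197 × 1.96185 = 1.004 atoms per formula unit.

1.004 Ca apfu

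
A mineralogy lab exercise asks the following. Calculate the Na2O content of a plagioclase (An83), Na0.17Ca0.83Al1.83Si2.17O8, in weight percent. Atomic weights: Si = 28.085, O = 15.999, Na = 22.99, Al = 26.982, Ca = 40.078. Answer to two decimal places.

M(Na0.17Ca0.83Al1.83Si2.17O8) = 275.487 g/mol; M(Na2O) = 61.979 g/mol.
Moles Na2O per formula unit = 0.17 Na ÷ 2 = 0.0850.
Na2O fraction = (0.0850 × 61.979) / 275.487 = 5.268/275.487 = 0.0191.

1.91 wt%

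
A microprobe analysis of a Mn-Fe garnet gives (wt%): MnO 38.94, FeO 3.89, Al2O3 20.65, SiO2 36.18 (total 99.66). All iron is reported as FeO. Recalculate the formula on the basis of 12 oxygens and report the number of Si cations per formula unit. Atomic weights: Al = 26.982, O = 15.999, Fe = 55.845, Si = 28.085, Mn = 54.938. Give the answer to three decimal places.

MnO: 38.94/70.937 = 0.54894 mol → 0.54894 mol Mn, 0.54894 mol O.
FeO: 3.89/71.844 = 0.05415 mol → 0.05415 mol Fe, 0.05415 mol O.
Al2O3: 20.65/101.961 = 0.20253 mol → 0.40506 mol Al, 0.60759 mol O.
SiO2: 36.18/60.083 = 0.60217 mol → 0.60217 mol Si, 1.20434 mol O.
Total oxygen = 2.41502 mol. Normalization factor = 12/2.41502 = 4.96890.
Si per 12 O = 0.60217 × 4.96890 = 2.992.

2.992 Si apfu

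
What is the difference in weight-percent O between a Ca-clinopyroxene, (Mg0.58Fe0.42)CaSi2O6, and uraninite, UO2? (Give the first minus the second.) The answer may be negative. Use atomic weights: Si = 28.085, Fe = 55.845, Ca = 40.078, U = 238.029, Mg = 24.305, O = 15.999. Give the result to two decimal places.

29.92 percentage points

M((Mg0.58Fe0.42)CaSi2O6) = 229.794 g/mol, so wt% O = 95.994/229.794 × 100 = 41.77%.
M(UO2) = 270.027 g/mol, so wt% O = 31.998/270.027 × 100 = 11.85%.
41.77 − 11.85 = 29.92 pp.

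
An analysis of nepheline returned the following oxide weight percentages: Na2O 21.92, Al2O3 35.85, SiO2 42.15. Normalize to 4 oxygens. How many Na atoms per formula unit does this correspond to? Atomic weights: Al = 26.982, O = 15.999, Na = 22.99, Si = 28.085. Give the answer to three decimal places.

1.006 Na apfu

Na2O: 21.92/61.979 = 0.35367 mol → 0.70734 mol Na, 0.35367 mol O.
Al2O3: 35.85/101.961 = 0.35161 mol → 0.70322 mol Al, 1.05483 mol O.
SiO2: 42.15/60.083 = 0.70153 mol → 0.70153 mol Si, 1.40306 mol O.
Total oxygen = 2.81156 mol. Normalization factor = 4/2.81156 = 1.42270.
Na per 4 O = 0.70734 × 1.42270 = 1.006.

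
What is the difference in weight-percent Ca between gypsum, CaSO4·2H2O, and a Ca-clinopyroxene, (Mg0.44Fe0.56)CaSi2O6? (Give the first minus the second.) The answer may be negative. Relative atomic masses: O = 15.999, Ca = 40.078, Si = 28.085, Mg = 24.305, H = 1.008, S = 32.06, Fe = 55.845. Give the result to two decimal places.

M(CaSO4·2H2O) = 172.164 g/mol, so wt% Ca = 40.078/172.164 × 100 = 23.28%.
M((Mg0.44Fe0.56)CaSi2O6) = 234.209 g/mol, so wt% Ca = 40.078/234.209 × 100 = 17.11%.
23.28 − 17.11 = 6.17 pp.

6.17 percentage points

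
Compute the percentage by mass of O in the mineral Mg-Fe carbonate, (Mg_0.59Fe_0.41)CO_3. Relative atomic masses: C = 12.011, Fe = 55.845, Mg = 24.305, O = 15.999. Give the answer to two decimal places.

Molar mass of (Mg_0.59Fe_0.41)CO_3: 0.59×24.305 + 0.41×55.845 + 1×12.011 + 3×15.999 = 97.244 g/mol.
Mass of O per formula unit: 3 × 15.999 = 47.997 g.
Weight fraction O = 47.997 / 97.244 = 0.4936.

49.36 weight percent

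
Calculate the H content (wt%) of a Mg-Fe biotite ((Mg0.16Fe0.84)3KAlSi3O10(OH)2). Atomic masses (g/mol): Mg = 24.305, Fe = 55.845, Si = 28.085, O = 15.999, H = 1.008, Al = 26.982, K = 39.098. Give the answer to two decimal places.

Formula mass = 0.48×24.305 + 2.52×55.845 + 1×39.098 + 1×26.982 + 3×28.085 + 12×15.999 + 2×1.008 = 496.735 g/mol, of which 2.016 g is H.
So H makes up 2.016/496.735 = 0.0041 of the mass, i.e. 0.41%.

0.41 wt%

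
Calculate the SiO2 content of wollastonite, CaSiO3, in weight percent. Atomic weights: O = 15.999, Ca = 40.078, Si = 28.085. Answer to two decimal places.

Formula mass = 116.160 g/mol.
1 Si → 1.0000 mol SiO2 per formula unit; M(SiO2) = 60.083, so SiO2 mass = 60.083 g.
60.083/116.160 × 100 = 51.72 wt%.

51.72 wt%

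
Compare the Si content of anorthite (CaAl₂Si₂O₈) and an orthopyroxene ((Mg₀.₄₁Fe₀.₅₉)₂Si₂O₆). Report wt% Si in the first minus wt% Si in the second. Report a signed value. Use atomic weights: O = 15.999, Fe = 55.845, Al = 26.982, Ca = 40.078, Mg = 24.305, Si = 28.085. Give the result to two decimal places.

-3.41 percentage points

Si in CaAl₂Si₂O₈: molar mass 278.204 g/mol; 2×28.085 = 56.170 g → 20.19 wt%.
Si in (Mg₀.₄₁Fe₀.₅₉)₂Si₂O₆: molar mass 237.991 g/mol; 2×28.085 = 56.170 g → 23.60 wt%.
Difference = 20.19 − 23.60 = -3.41 percentage points.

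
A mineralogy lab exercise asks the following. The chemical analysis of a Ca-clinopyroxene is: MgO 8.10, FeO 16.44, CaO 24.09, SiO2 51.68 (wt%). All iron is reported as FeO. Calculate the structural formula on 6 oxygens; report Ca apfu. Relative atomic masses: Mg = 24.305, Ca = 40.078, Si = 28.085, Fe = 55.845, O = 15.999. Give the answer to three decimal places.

8.10 wt% MgO ÷ 40.304 g/mol = 0.20097 mol, giving 0.20097 Mg and 0.20097 O.
16.44 wt% FeO ÷ 71.844 g/mol = 0.22883 mol, giving 0.22883 Fe and 0.22883 O.
24.09 wt% CaO ÷ 56.077 g/mol = 0.42959 mol, giving 0.42959 Ca and 0.42959 O.
51.68 wt% SiO2 ÷ 60.083 g/mol = 0.86014 mol, giving 0.86014 Si and 1.72028 O.
Oxygen sums to 2.57967; scaling by 6/2.57967 = 2.32588 puts the formula on 6 O.
Ca: 0.42959 × 2.32588 = 0.999 atoms per formula unit.

0.999 Ca apfu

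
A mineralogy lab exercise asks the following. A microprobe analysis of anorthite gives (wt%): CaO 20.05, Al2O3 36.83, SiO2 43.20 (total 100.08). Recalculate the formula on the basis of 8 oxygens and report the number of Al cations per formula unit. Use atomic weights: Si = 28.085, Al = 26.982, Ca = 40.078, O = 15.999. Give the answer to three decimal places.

CaO: 20.05/56.077 = 0.35754 mol → 0.35754 mol Ca, 0.35754 mol O.
Al2O3: 36.83/101.961 = 0.36122 mol → 0.72244 mol Al, 1.08366 mol O.
SiO2: 43.20/60.083 = 0.71901 mol → 0.71901 mol Si, 1.43802 mol O.
Total oxygen = 2.87922 mol. Normalization factor = 8/2.87922 = 2.77853.
Al per 8 O = 0.72244 × 2.77853 = 2.007.

2.007 Al apfu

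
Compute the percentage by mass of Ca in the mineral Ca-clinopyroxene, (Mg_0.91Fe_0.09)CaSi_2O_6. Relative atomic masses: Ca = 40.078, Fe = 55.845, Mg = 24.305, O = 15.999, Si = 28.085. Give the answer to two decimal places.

18.27 weight percent

Molar mass of (Mg_0.91Fe_0.09)CaSi_2O_6: 0.91*24.305 + 0.09*55.845 + 1*40.078 + 2*28.085 + 6*15.999 = 219.386 g/mol.
Mass of Ca per formula unit: 1 × 40.078 = 40.078 g.
Weight fraction Ca = 40.078 / 219.386 = 0.1827.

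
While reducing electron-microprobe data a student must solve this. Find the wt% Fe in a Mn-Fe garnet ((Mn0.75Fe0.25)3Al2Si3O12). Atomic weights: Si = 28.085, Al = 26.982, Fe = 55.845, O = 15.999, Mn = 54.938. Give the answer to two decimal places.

Formula mass = 2.25*54.938 + 0.75*55.845 + 2*26.982 + 3*28.085 + 12*15.999 = 495.701 g/mol, of which 41.884 g is Fe.
So Fe makes up 41.884/495.701 = 0.0845 of the mass, i.e. 8.45%.

8.45 weight percent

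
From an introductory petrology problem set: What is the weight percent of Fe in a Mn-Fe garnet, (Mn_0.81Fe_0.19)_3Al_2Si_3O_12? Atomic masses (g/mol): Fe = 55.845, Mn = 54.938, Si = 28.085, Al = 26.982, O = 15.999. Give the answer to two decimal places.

Molar mass of (Mn_0.81Fe_0.19)_3Al_2Si_3O_12: 2.43·54.938 + 0.57·55.845 + 2·26.982 + 3·28.085 + 12·15.999 = 495.538 g/mol.
Mass of Fe per formula unit: 0.57 × 55.845 = 31.832 g.
Weight fraction Fe = 31.832 / 495.538 = 0.0642.

6.42 weight percent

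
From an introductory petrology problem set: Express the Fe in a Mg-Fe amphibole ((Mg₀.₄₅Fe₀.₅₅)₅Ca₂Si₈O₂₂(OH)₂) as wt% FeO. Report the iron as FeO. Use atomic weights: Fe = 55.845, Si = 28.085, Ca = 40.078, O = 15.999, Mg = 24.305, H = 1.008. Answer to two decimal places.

21.97 wt%

Formula mass = 899.088 g/mol.
2.75 Fe → 2.7500 mol FeO per formula unit; M(FeO) = 71.844, so FeO mass = 197.571 g.
197.571/899.088 × 100 = 21.97 wt%.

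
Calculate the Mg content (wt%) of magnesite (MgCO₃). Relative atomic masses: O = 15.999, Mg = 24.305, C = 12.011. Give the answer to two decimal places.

28.83 wt%

Molar mass of MgCO₃: 1*24.305 + 1*12.011 + 3*15.999 = 84.313 g/mol.
Mass of Mg per formula unit: 1 × 24.305 = 24.305 g.
Weight fraction Mg = 24.305 / 84.313 = 0.2883.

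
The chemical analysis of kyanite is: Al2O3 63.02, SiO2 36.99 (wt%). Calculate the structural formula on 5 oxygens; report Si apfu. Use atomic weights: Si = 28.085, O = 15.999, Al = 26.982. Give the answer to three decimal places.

0.998 Si apfu

63.02 wt% Al2O3 ÷ 101.961 g/mol = 0.61808 mol, giving 1.23616 Al and 1.85424 O.
36.99 wt% SiO2 ÷ 60.083 g/mol = 0.61565 mol, giving 0.61565 Si and 1.23130 O.
Oxygen sums to 3.08554; scaling by 5/3.08554 = 1.62046 puts the formula on 5 O.
Si: 0.61565 × 1.62046 = 0.998 atoms per formula unit.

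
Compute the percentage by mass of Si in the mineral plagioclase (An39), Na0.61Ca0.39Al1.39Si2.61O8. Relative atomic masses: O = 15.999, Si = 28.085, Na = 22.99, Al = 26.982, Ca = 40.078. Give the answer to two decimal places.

Formula mass = 0.61*22.99 + 0.39*40.078 + 1.39*26.982 + 2.61*28.085 + 8*15.999 = 268.453 g/mol, of which 73.302 g is Si.
So Si makes up 73.302/268.453 = 0.2731 of the mass, i.e. 27.31%.

27.31 wt%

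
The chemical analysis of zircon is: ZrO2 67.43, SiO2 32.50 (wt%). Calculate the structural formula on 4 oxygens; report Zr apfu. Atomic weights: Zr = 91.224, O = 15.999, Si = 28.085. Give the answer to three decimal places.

67.43 wt% ZrO2 ÷ 123.222 g/mol = 0.54722 mol, giving 0.54722 Zr and 1.09444 O.
32.50 wt% SiO2 ÷ 60.083 g/mol = 0.54092 mol, giving 0.54092 Si and 1.08184 O.
Oxygen sums to 2.17628; scaling by 4/2.17628 = 1.83800 puts the formula on 4 O.
Zr: 0.54722 × 1.83800 = 1.006 atoms per formula unit.

1.006 Zr apfu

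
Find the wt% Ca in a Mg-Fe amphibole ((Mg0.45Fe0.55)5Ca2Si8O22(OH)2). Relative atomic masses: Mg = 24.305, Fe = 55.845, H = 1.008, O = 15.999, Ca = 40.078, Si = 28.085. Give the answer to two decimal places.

Molar mass of (Mg0.45Fe0.55)5Ca2Si8O22(OH)2: 2.25·24.305 + 2.75·55.845 + 2·40.078 + 8·28.085 + 24·15.999 + 2·1.008 = 899.088 g/mol.
Mass of Ca per formula unit: 2 × 40.078 = 80.156 g.
Weight fraction Ca = 80.156 / 899.088 = 0.0892.

8.92 mass %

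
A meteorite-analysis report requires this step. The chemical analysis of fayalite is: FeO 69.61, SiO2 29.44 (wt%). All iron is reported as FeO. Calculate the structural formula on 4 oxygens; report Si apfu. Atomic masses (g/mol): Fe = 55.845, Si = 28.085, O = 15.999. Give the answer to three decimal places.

1.006 Si apfu

FeO (M=71.844): mol = 0.96890; Fe = 0.96890, O = 0.96890.
SiO2 (M=60.083): mol = 0.48999; Si = 0.48999, O = 0.97998.
ΣO = 1.94888; factor = 4/ΣO = 2.05246.
Si apfu = 0.48999 × 2.05246 = 1.006.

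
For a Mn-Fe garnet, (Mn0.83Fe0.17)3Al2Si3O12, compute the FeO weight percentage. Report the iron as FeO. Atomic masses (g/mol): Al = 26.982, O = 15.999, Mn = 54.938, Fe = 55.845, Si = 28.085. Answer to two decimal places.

7.39 wt%

M((Mn0.83Fe0.17)3Al2Si3O12) = 495.484 g/mol; M(FeO) = 71.844 g/mol.
Moles FeO per formula unit = 0.51 Fe ÷ 1 = 0.5100.
FeO fraction = (0.5100 × 71.844) / 495.484 = 36.640/495.484 = 0.0739.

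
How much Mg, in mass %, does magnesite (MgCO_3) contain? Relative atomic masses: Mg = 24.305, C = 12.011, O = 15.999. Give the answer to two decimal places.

M(MgCO_3) = 84.313 g/mol.
Mg contributes 1 × 24.305 = 24.305 g per mole.
24.305/84.313 = 0.2883 → 28.83%.

28.83 mass %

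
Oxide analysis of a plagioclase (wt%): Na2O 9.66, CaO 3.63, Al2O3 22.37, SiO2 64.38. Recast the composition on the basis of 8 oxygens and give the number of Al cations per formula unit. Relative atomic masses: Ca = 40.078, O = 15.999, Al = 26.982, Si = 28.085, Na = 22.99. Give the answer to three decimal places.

Na2O (M=61.979): mol = 0.15586; Na = 0.31172, O = 0.15586.
CaO (M=56.077): mol = 0.06473; Ca = 0.06473, O = 0.06473.
Al2O3 (M=101.961): mol = 0.21940; Al = 0.43880, O = 0.65820.
SiO2 (M=60.083): mol = 1.07152; Si = 1.07152, O = 2.14304.
ΣO = 3.02183; factor = 8/ΣO = 2.64740.
Al apfu = 0.43880 × 2.64740 = 1.162.

1.162 Al apfu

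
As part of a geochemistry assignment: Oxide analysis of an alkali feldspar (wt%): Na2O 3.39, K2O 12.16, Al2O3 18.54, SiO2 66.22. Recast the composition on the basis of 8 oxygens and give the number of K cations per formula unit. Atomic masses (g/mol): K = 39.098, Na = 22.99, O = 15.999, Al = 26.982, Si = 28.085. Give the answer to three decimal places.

Na2O: 3.39/61.979 = 0.05470 mol → 0.10940 mol Na, 0.05470 mol O.
K2O: 12.16/94.195 = 0.12909 mol → 0.25818 mol K, 0.12909 mol O.
Al2O3: 18.54/101.961 = 0.18183 mol → 0.36366 mol Al, 0.54549 mol O.
SiO2: 66.22/60.083 = 1.10214 mol → 1.10214 mol Si, 2.20428 mol O.
Total oxygen = 2.93356 mol. Normalization factor = 8/2.93356 = 2.72706.
K per 8 O = 0.25818 × 2.72706 = 0.704.

0.704 K apfu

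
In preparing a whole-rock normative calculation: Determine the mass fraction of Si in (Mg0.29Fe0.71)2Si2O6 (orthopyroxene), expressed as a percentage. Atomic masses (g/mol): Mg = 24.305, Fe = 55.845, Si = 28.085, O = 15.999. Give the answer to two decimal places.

Molar mass of (Mg0.29Fe0.71)2Si2O6: 0.58·24.305 + 1.42·55.845 + 2·28.085 + 6·15.999 = 245.561 g/mol.
Mass of Si per formula unit: 2 × 28.085 = 56.170 g.
Weight fraction Si = 56.170 / 245.561 = 0.2287.

22.87 weight percent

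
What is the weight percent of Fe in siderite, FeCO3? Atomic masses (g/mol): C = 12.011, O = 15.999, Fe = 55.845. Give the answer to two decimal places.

M(FeCO3) = 115.853 g/mol.
Fe contributes 1 × 55.845 = 55.845 g per mole.
55.845/115.853 = 0.4820 → 48.20%.

48.20 mass %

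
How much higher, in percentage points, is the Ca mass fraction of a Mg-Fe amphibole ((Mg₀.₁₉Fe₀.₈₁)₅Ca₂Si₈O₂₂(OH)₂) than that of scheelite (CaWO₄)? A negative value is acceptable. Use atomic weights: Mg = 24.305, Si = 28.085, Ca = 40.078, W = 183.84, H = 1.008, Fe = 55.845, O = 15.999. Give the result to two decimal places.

Ca in (Mg₀.₁₉Fe₀.₈₁)₅Ca₂Si₈O₂₂(OH)₂: molar mass 940.090 g/mol; 2×40.078 = 80.156 g → 8.53 wt%.
Ca in CaWO₄: molar mass 287.914 g/mol; 1×40.078 = 40.078 g → 13.92 wt%.
Difference = 8.53 − 13.92 = -5.39 percentage points.

-5.39 percentage points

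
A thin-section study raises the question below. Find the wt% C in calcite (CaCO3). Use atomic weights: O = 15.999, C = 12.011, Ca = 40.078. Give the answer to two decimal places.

Formula mass = 1×40.078 + 1×12.011 + 3×15.999 = 100.086 g/mol, of which 12.011 g is C.
So C makes up 12.011/100.086 = 0.1200 of the mass, i.e. 12.00%.

12.00 mass %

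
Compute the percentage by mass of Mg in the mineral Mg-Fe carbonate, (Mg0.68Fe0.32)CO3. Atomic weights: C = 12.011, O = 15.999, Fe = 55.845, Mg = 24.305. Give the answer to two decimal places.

17.51 wt%

Formula mass = 0.68·24.305 + 0.32·55.845 + 1·12.011 + 3·15.999 = 94.406 g/mol, of which 16.527 g is Mg.
So Mg makes up 16.527/94.406 = 0.1751 of the mass, i.e. 17.51%.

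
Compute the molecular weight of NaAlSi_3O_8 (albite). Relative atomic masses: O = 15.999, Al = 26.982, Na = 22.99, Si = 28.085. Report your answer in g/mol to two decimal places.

Na: 1 × 22.99 = 22.9900
Al: 1 × 26.982 = 26.9820
Si: 3 × 28.085 = 84.2550
O: 8 × 15.999 = 127.9920
Summing the contributions gives the formula mass.

262.22 g/mol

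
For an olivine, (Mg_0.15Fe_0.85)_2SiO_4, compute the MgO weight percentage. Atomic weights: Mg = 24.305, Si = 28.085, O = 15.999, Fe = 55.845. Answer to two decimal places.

6.22 wt%

Formula mass = 194.309 g/mol.
0.30 Mg → 0.3000 mol MgO per formula unit; M(MgO) = 40.304, so MgO mass = 12.091 g.
12.091/194.309 × 100 = 6.22 wt%.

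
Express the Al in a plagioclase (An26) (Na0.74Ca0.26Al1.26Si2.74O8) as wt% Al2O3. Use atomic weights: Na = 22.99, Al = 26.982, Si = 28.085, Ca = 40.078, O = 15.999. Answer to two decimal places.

24.11 wt%

M(Na0.74Ca0.26Al1.26Si2.74O8) = 266.375 g/mol; M(Al2O3) = 101.961 g/mol.
Moles Al2O3 per formula unit = 1.26 Al ÷ 2 = 0.6300.
Al2O3 fraction = (0.6300 × 101.961) / 266.375 = 64.235/266.375 = 0.2411.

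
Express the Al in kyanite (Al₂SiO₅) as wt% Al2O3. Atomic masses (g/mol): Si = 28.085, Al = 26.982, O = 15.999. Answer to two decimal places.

62.92 wt%

M(Al₂SiO₅) = 162.044 g/mol; M(Al2O3) = 101.961 g/mol.
Moles Al2O3 per formula unit = 2 Al ÷ 2 = 1.0000.
Al2O3 fraction = (1.0000 × 101.961) / 162.044 = 101.961/162.044 = 0.6292.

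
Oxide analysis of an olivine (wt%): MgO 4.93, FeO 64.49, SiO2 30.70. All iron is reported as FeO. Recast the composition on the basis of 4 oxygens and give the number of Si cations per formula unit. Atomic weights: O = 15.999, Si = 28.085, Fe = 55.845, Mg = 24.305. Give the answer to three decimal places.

MgO: 4.93/40.304 = 0.12232 mol → 0.12232 mol Mg, 0.12232 mol O.
FeO: 64.49/71.844 = 0.89764 mol → 0.89764 mol Fe, 0.89764 mol O.
SiO2: 30.70/60.083 = 0.51096 mol → 0.51096 mol Si, 1.02192 mol O.
Total oxygen = 2.04188 mol. Normalization factor = 4/2.04188 = 1.95898.
Si per 4 O = 0.51096 × 1.95898 = 1.001.

1.001 Si apfu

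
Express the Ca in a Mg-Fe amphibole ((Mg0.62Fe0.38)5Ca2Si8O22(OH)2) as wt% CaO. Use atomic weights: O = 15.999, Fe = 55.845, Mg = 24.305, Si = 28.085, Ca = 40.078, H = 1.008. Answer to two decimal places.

12.86 wt%

M((Mg0.62Fe0.38)5Ca2Si8O22(OH)2) = 872.279 g/mol; M(CaO) = 56.077 g/mol.
Moles CaO per formula unit = 2 Ca ÷ 1 = 2.0000.
CaO fraction = (2.0000 × 56.077) / 872.279 = 112.154/872.279 = 0.1286.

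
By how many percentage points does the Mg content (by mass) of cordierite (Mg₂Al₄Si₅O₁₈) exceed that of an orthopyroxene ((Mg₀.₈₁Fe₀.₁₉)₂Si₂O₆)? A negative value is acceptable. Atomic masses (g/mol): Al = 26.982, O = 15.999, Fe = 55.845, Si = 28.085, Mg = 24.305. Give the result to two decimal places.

First mineral: 48.610 g Mg in 584.945 g formula = 8.31 wt% Mg.
Second mineral: 39.374 g Mg in 212.759 g formula = 18.51 wt% Mg.
8.31% − 18.51% gives a difference of -10.20 percentage points.

-10.20 percentage points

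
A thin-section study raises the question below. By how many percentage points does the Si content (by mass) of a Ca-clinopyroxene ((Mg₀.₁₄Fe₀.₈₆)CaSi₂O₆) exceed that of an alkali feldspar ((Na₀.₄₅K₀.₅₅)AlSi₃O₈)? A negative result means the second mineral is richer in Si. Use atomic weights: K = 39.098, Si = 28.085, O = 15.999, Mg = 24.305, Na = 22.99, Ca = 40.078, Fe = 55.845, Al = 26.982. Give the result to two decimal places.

Si in (Mg₀.₁₄Fe₀.₈₆)CaSi₂O₆: molar mass 243.671 g/mol; 2×28.085 = 56.170 g → 23.05 wt%.
Si in (Na₀.₄₅K₀.₅₅)AlSi₃O₈: molar mass 271.078 g/mol; 3×28.085 = 84.255 g → 31.08 wt%.
Difference = 23.05 − 31.08 = -8.03 percentage points.

-8.03 percentage points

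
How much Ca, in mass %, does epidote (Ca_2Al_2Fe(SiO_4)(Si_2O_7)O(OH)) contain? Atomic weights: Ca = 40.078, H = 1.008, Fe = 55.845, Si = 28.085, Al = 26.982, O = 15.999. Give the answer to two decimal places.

Formula mass = 2·40.078 + 2·26.982 + 1·55.845 + 3·28.085 + 13·15.999 + 1·1.008 = 483.215 g/mol, of which 80.156 g is Ca.
So Ca makes up 80.156/483.215 = 0.1659 of the mass, i.e. 16.59%.

16.59 mass %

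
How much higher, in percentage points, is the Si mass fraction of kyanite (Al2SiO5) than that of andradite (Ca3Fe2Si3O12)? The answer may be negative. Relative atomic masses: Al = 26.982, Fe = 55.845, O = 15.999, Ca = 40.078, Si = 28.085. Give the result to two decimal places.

0.75 percentage points

M(Al2SiO5) = 162.044 g/mol, so wt% Si = 28.085/162.044 × 100 = 17.33%.
M(Ca3Fe2Si3O12) = 508.167 g/mol, so wt% Si = 84.255/508.167 × 100 = 16.58%.
17.33 − 16.58 = 0.75 pp.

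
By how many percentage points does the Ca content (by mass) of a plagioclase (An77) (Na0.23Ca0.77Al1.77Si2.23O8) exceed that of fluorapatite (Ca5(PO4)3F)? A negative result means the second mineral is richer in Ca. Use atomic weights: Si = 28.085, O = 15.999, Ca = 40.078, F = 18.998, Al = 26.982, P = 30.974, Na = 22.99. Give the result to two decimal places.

-28.50 percentage points

M(Na0.23Ca0.77Al1.77Si2.23O8) = 274.527 g/mol, so wt% Ca = 30.860/274.527 × 100 = 11.24%.
M(Ca5(PO4)3F) = 504.298 g/mol, so wt% Ca = 200.390/504.298 × 100 = 39.74%.
11.24 − 39.74 = -28.50 pp.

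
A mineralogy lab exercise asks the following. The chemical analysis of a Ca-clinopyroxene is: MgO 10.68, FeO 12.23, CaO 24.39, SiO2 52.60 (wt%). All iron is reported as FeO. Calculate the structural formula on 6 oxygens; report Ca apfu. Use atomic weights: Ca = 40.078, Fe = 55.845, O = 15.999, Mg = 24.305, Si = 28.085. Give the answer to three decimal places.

10.68 wt% MgO ÷ 40.304 g/mol = 0.26499 mol, giving 0.26499 Mg and 0.26499 O.
12.23 wt% FeO ÷ 71.844 g/mol = 0.17023 mol, giving 0.17023 Fe and 0.17023 O.
24.39 wt% CaO ÷ 56.077 g/mol = 0.43494 mol, giving 0.43494 Ca and 0.43494 O.
52.60 wt% SiO2 ÷ 60.083 g/mol = 0.87546 mol, giving 0.87546 Si and 1.75092 O.
Oxygen sums to 2.62108; scaling by 6/2.62108 = 2.28913 puts the formula on 6 O.
Ca: 0.43494 × 2.28913 = 0.996 atoms per formula unit.

0.996 Ca apfu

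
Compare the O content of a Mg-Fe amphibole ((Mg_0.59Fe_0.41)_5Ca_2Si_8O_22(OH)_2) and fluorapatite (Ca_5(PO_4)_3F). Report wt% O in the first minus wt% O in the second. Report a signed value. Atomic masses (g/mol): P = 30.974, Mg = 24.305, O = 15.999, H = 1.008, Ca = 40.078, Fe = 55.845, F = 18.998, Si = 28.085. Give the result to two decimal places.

First mineral: 383.976 g O in 877.010 g formula = 43.78 wt% O.
Second mineral: 191.988 g O in 504.298 g formula = 38.07 wt% O.
43.78% − 38.07% gives a difference of 5.71 percentage points.

5.71 percentage points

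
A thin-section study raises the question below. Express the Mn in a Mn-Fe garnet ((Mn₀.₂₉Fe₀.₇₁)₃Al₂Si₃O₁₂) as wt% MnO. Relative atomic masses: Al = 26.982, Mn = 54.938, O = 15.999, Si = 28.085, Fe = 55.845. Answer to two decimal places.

12.42 wt%

Formula mass = 496.953 g/mol.
0.87 Mn → 0.8700 mol MnO per formula unit; M(MnO) = 70.937, so MnO mass = 61.715 g.
61.715/496.953 × 100 = 12.42 wt%.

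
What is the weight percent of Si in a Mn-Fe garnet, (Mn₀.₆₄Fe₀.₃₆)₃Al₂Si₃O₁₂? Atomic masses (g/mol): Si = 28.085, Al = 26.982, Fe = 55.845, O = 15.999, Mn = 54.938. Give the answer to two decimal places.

Formula mass = 1.92×54.938 + 1.08×55.845 + 2×26.982 + 3×28.085 + 12×15.999 = 496.001 g/mol, of which 84.255 g is Si.
So Si makes up 84.255/496.001 = 0.1699 of the mass, i.e. 16.99%.

16.99 mass %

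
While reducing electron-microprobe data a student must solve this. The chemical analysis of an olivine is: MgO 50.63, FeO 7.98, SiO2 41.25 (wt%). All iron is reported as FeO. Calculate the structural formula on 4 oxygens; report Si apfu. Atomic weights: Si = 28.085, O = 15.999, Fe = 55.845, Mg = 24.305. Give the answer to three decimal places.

MgO (M=40.304): mol = 1.25620; Mg = 1.25620, O = 1.25620.
FeO (M=71.844): mol = 0.11107; Fe = 0.11107, O = 0.11107.
SiO2 (M=60.083): mol = 0.68655; Si = 0.68655, O = 1.37310.
ΣO = 2.74037; factor = 4/ΣO = 1.45966.
Si apfu = 0.68655 × 1.45966 = 1.002.

1.002 Si apfu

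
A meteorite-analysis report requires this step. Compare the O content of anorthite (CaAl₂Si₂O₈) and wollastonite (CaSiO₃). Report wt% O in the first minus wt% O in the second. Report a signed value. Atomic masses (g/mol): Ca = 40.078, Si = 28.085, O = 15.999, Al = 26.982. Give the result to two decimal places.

First mineral: 127.992 g O in 278.204 g formula = 46.01 wt% O.
Second mineral: 47.997 g O in 116.160 g formula = 41.32 wt% O.
46.01% − 41.32% gives a difference of 4.69 percentage points.

4.69 percentage points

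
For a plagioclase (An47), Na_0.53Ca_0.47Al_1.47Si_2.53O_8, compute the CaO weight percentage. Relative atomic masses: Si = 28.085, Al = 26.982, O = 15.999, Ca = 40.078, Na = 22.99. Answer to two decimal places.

9.77 wt%

Molar mass of Na_0.53Ca_0.47Al_1.47Si_2.53O_8 = 0.53*22.99 + 0.47*40.078 + 1.47*26.982 + 2.53*28.085 + 8*15.999 = 269.732 g/mol.
Each formula unit contains 0.47 Ca, equivalent to 0.47/1 = 0.4700 mol CaO.
M(CaO) = 1×40.078 + 1×15.999 = 56.077 g/mol.
Mass of CaO per formula unit = 0.4700 × 56.077 = 26.356 g.
CaO wt% = 26.356 / 269.732 × 100 = 9.77%.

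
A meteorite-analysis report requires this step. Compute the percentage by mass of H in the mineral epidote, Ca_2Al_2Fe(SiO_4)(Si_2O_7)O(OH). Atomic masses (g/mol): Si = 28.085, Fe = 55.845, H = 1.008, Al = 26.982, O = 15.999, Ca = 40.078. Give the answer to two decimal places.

0.21 mass %

M(Ca_2Al_2Fe(SiO_4)(Si_2O_7)O(OH)) = 483.215 g/mol.
H contributes 1 × 1.008 = 1.008 g per mole.
1.008/483.215 = 0.0021 → 0.21%.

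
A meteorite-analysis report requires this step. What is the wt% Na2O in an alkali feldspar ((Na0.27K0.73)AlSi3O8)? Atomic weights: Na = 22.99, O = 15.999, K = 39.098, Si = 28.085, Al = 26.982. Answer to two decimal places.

3.05 wt%

M((Na0.27K0.73)AlSi3O8) = 273.978 g/mol; M(Na2O) = 61.979 g/mol.
Moles Na2O per formula unit = 0.27 Na ÷ 2 = 0.1350.
Na2O fraction = (0.1350 × 61.979) / 273.978 = 8.367/273.978 = 0.0305.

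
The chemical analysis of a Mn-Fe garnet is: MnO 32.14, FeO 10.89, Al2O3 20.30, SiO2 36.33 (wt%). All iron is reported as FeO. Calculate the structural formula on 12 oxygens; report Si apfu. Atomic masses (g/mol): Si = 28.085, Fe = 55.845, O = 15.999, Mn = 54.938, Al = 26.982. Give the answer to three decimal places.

32.14 wt% MnO ÷ 70.937 g/mol = 0.45308 mol, giving 0.45308 Mn and 0.45308 O.
10.89 wt% FeO ÷ 71.844 g/mol = 0.15158 mol, giving 0.15158 Fe and 0.15158 O.
20.30 wt% Al2O3 ÷ 101.961 g/mol = 0.19910 mol, giving 0.39820 Al and 0.59730 O.
36.33 wt% SiO2 ÷ 60.083 g/mol = 0.60466 mol, giving 0.60466 Si and 1.20932 O.
Oxygen sums to 2.41128; scaling by 12/2.41128 = 4.97661 puts the formula on 12 O.
Si: 0.60466 × 4.97661 = 3.009 atoms per formula unit.

3.009 Si apfu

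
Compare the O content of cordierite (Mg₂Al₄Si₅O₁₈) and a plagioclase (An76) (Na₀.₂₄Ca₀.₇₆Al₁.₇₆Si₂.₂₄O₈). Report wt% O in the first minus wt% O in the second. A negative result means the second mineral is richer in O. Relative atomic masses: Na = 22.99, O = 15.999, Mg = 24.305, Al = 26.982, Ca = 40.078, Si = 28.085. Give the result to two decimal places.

First mineral: 287.982 g O in 584.945 g formula = 49.23 wt% O.
Second mineral: 127.992 g O in 274.368 g formula = 46.65 wt% O.
49.23% − 46.65% gives a difference of 2.58 percentage points.

2.58 percentage points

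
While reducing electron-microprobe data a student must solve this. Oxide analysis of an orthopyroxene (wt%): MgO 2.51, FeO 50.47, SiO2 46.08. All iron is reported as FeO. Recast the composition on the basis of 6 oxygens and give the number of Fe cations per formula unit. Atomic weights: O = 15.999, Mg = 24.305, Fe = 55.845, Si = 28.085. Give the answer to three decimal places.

1.834 Fe apfu

2.51 wt% MgO ÷ 40.304 g/mol = 0.06228 mol, giving 0.06228 Mg and 0.06228 O.
50.47 wt% FeO ÷ 71.844 g/mol = 0.70249 mol, giving 0.70249 Fe and 0.70249 O.
46.08 wt% SiO2 ÷ 60.083 g/mol = 0.76694 mol, giving 0.76694 Si and 1.53388 O.
Oxygen sums to 2.29865; scaling by 6/2.29865 = 2.61023 puts the formula on 6 O.
Fe: 0.70249 × 2.61023 = 1.834 atoms per formula unit.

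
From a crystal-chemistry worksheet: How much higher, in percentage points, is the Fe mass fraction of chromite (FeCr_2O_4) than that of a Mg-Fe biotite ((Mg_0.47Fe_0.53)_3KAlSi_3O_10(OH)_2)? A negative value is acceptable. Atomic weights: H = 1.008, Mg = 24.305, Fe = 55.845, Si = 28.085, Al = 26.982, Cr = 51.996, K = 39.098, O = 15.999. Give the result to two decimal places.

Fe in FeCr_2O_4: molar mass 223.833 g/mol; 1×55.845 = 55.845 g → 24.95 wt%.
Fe in (Mg_0.47Fe_0.53)_3KAlSi_3O_10(OH)_2: molar mass 467.403 g/mol; 1.59×55.845 = 88.794 g → 19.00 wt%.
Difference = 24.95 − 19.00 = 5.95 percentage points.

5.95 percentage points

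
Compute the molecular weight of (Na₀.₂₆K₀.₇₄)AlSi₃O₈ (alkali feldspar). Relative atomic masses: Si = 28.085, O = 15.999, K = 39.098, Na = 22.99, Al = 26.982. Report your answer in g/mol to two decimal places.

274.14 g/mol

Na: 0.26 × 22.99 = 5.9774
K: 0.74 × 39.098 = 28.9325
Al: 1 × 26.982 = 26.9820
Si: 3 × 28.085 = 84.2550
O: 8 × 15.999 = 127.9920
Summing the contributions gives the formula mass.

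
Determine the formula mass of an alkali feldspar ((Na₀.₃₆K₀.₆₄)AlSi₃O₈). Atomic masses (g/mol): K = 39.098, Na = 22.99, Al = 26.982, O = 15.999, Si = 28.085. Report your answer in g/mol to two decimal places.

272.53 g/mol

The formula mass is the sum 0.36*22.99 + 0.64*39.098 + 1*26.982 + 3*28.085 + 8*15.999.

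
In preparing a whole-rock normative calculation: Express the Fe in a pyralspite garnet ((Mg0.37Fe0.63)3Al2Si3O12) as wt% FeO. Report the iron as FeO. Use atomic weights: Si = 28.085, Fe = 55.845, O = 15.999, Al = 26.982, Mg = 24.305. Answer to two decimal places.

Molar mass of (Mg0.37Fe0.63)3Al2Si3O12 = 1.11*24.305 + 1.89*55.845 + 2*26.982 + 3*28.085 + 12*15.999 = 462.733 g/mol.
Each formula unit contains 1.89 Fe, equivalent to 1.89/1 = 1.8900 mol FeO.
M(FeO) = 1×55.845 + 1×15.999 = 71.844 g/mol.
Mass of FeO per formula unit = 1.8900 × 71.844 = 135.785 g.
FeO wt% = 135.785 / 462.733 × 100 = 29.34%.

29.34 wt%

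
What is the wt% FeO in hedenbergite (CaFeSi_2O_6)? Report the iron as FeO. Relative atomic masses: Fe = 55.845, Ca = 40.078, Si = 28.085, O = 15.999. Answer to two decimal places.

28.96 wt%

M(CaFeSi_2O_6) = 248.087 g/mol; M(FeO) = 71.844 g/mol.
Moles FeO per formula unit = 1 Fe ÷ 1 = 1.0000.
FeO fraction = (1.0000 × 71.844) / 248.087 = 71.844/248.087 = 0.2896.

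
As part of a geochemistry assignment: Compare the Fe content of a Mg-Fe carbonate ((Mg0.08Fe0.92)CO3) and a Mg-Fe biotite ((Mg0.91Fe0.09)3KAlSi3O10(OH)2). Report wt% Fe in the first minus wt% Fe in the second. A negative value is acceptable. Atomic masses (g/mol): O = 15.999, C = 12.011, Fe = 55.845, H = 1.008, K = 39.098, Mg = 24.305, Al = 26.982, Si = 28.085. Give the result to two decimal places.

Fe in (Mg0.08Fe0.92)CO3: molar mass 113.330 g/mol; 0.92×55.845 = 51.377 g → 45.33 wt%.
Fe in (Mg0.91Fe0.09)3KAlSi3O10(OH)2: molar mass 425.770 g/mol; 0.27×55.845 = 15.078 g → 3.54 wt%.
Difference = 45.33 − 3.54 = 41.79 percentage points.

41.79 percentage points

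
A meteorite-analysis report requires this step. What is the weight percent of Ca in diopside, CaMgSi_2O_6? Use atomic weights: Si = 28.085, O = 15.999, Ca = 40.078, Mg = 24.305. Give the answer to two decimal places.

18.51 wt%

Formula mass = 1×40.078 + 1×24.305 + 2×28.085 + 6×15.999 = 216.547 g/mol, of which 40.078 g is Ca.
So Ca makes up 40.078/216.547 = 0.1851 of the mass, i.e. 18.51%.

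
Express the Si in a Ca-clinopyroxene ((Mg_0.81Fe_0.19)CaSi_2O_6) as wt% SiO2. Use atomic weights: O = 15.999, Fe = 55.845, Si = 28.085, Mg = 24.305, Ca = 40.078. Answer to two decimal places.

54.00 wt%

M((Mg_0.81Fe_0.19)CaSi_2O_6) = 222.540 g/mol; M(SiO2) = 60.083 g/mol.
Moles SiO2 per formula unit = 2 Si ÷ 1 = 2.0000.
SiO2 fraction = (2.0000 × 60.083) / 222.540 = 120.166/222.540 = 0.5400.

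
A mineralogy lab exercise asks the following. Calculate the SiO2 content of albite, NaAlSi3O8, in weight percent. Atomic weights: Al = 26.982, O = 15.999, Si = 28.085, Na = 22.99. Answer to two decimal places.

Molar mass of NaAlSi3O8 = 1×22.99 + 1×26.982 + 3×28.085 + 8×15.999 = 262.219 g/mol.
Each formula unit contains 3 Si, equivalent to 3/1 = 3.0000 mol SiO2.
M(SiO2) = 1×28.085 + 2×15.999 = 60.083 g/mol.
Mass of SiO2 per formula unit = 3.0000 × 60.083 = 180.249 g.
SiO2 wt% = 180.249 / 262.219 × 100 = 68.74%.

68.74 wt%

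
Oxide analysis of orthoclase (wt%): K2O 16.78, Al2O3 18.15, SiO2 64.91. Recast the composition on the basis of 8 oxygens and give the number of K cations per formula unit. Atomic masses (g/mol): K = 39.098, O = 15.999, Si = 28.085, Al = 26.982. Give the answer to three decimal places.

0.992 K apfu

K2O (M=94.195): mol = 0.17814; K = 0.35628, O = 0.17814.
Al2O3 (M=101.961): mol = 0.17801; Al = 0.35602, O = 0.53403.
SiO2 (M=60.083): mol = 1.08034; Si = 1.08034, O = 2.16068.
ΣO = 2.87285; factor = 8/ΣO = 2.78469.
K apfu = 0.35628 × 2.78469 = 0.992.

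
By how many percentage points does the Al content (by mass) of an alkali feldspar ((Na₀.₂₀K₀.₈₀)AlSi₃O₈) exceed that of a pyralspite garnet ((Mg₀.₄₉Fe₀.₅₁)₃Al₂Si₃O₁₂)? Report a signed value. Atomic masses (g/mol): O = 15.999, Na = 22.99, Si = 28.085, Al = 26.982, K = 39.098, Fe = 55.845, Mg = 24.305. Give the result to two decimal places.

-2.15 percentage points

First mineral: 26.982 g Al in 275.105 g formula = 9.81 wt% Al.
Second mineral: 53.964 g Al in 451.378 g formula = 11.96 wt% Al.
9.81% − 11.96% gives a difference of -2.15 percentage points.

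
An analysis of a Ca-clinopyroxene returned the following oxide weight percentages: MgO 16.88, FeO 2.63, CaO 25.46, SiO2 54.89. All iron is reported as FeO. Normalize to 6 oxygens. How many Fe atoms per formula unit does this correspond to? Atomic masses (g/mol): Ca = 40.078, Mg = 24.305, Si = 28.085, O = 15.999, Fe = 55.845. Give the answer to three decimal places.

0.080 Fe apfu

MgO (M=40.304): mol = 0.41882; Mg = 0.41882, O = 0.41882.
FeO (M=71.844): mol = 0.03661; Fe = 0.03661, O = 0.03661.
CaO (M=56.077): mol = 0.45402; Ca = 0.45402, O = 0.45402.
SiO2 (M=60.083): mol = 0.91357; Si = 0.91357, O = 1.82714.
ΣO = 2.73659; factor = 6/ΣO = 2.19251.
Fe apfu = 0.03661 × 2.19251 = 0.080.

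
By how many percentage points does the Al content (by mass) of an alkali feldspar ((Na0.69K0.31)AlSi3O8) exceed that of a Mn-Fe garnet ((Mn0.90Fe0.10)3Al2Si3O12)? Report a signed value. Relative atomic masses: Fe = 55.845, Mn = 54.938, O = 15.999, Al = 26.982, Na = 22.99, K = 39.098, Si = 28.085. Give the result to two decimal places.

M((Na0.69K0.31)AlSi3O8) = 267.212 g/mol, so wt% Al = 26.982/267.212 × 100 = 10.10%.
M((Mn0.90Fe0.10)3Al2Si3O12) = 495.293 g/mol, so wt% Al = 53.964/495.293 × 100 = 10.90%.
10.10 − 10.90 = -0.80 pp.

-0.80 percentage points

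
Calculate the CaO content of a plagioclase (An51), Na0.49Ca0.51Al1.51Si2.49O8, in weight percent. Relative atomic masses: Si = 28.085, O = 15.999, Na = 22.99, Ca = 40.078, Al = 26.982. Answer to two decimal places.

10.58 wt%

Formula mass = 270.371 g/mol.
0.51 Ca → 0.5100 mol CaO per formula unit; M(CaO) = 56.077, so CaO mass = 28.599 g.
28.599/270.371 × 100 = 10.58 wt%.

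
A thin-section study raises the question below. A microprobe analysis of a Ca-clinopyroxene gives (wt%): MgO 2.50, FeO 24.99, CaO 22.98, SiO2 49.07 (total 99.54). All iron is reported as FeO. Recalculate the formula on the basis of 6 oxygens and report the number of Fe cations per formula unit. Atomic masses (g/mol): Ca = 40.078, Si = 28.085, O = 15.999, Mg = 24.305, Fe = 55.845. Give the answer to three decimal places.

MgO: 2.50/40.304 = 0.06203 mol → 0.06203 mol Mg, 0.06203 mol O.
FeO: 24.99/71.844 = 0.34784 mol → 0.34784 mol Fe, 0.34784 mol O.
CaO: 22.98/56.077 = 0.40979 mol → 0.40979 mol Ca, 0.40979 mol O.
SiO2: 49.07/60.083 = 0.81670 mol → 0.81670 mol Si, 1.63340 mol O.
Total oxygen = 2.45306 mol. Normalization factor = 6/2.45306 = 2.44592.
Fe per 6 O = 0.34784 × 2.44592 = 0.851.

0.851 Fe apfu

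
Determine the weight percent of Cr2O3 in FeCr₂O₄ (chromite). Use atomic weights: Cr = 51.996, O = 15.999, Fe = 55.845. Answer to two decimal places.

M(FeCr₂O₄) = 223.833 g/mol; M(Cr2O3) = 151.989 g/mol.
Moles Cr2O3 per formula unit = 2 Cr ÷ 2 = 1.0000.
Cr2O3 fraction = (1.0000 × 151.989) / 223.833 = 151.989/223.833 = 0.6790.

67.90 wt%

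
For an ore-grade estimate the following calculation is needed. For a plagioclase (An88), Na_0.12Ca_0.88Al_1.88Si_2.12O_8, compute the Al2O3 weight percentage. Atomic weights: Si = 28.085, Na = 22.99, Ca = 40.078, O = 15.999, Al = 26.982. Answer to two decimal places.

34.69 wt%

M(Na_0.12Ca_0.88Al_1.88Si_2.12O_8) = 276.286 g/mol; M(Al2O3) = 101.961 g/mol.
Moles Al2O3 per formula unit = 1.88 Al ÷ 2 = 0.9400.
Al2O3 fraction = (0.9400 × 101.961) / 276.286 = 95.843/276.286 = 0.3469.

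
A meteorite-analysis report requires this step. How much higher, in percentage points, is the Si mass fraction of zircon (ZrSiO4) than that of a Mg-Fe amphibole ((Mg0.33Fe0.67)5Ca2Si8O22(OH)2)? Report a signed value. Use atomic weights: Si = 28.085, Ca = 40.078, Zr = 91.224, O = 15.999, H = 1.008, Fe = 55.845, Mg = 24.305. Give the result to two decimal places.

-9.15 percentage points

M(ZrSiO4) = 183.305 g/mol, so wt% Si = 28.085/183.305 × 100 = 15.32%.
M((Mg0.33Fe0.67)5Ca2Si8O22(OH)2) = 918.012 g/mol, so wt% Si = 224.680/918.012 × 100 = 24.47%.
15.32 − 24.47 = -9.15 pp.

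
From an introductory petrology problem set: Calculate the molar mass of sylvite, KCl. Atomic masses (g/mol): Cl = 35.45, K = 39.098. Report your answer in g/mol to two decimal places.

M = 1*39.098 + 1*35.45

74.55 g/mol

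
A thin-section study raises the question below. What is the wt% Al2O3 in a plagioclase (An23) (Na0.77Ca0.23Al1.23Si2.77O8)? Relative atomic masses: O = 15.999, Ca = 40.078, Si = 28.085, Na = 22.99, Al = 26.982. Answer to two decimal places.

23.58 wt%

M(Na0.77Ca0.23Al1.23Si2.77O8) = 265.896 g/mol; M(Al2O3) = 101.961 g/mol.
Moles Al2O3 per formula unit = 1.23 Al ÷ 2 = 0.6150.
Al2O3 fraction = (0.6150 × 101.961) / 265.896 = 62.706/265.896 = 0.2358.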